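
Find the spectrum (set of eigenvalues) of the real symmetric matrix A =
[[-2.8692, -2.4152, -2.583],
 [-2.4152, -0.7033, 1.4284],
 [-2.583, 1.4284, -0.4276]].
sigma(A) ≈ {-5, -2, 3}

A is real symmetric, so its spectrum consists of real eigenvalues. Expanding the characteristic polynomial of the displayed matrix gives
  det(λ I - A) = p(λ) = λ^3 + (4)λ^2 + (-11)λ + (-30).
Solving p(λ) = 0 yields eigenvalues ≈ -5, -2, 3. (A is shown rounded to 4 decimals, so these recover the underlying integer eigenvalues to within that precision.)
Verification: the trace of A = -4 equals the sum of eigenvalues -4, and det(A) ≈ 29.9999 matches the eigenvalue product 30.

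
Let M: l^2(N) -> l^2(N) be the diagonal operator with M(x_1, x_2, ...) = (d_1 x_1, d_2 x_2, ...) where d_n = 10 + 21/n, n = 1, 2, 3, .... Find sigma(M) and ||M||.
sigma(M) = {10 + 21/n : n ≥ 1} ∪ {10}; ||M|| = 31

A bounded diagonal operator on l^2 with diagonal entries d_n has spectrum equal to the closure of {d_n : n ≥ 1}: every d_n is an eigenvalue (with eigenvector e_n), so {d_n} ⊂ sigma(M); the spectrum is closed, so its closure is too; and for lambda not in the closure, (M - lambda I) has bounded inverse (the diagonal entries 1/(d_n - lambda) are bounded). For our sequence d_n = 10 + 21/n, n = 1, 2, 3, ...:
  - {d_n} = {10 + 21/n : n ≥ 1}; the only limit point is 10
  - closure = {10 + 21/n : n ≥ 1} ∪ {10}
For the norm: a diagonal operator has ||M|| = sup_n |d_n|. Here d_n = 10 + 21/n is positive and decreasing, so sup_n |d_n| = d_1 = 10 + 21 = 31. So ||M|| = 31.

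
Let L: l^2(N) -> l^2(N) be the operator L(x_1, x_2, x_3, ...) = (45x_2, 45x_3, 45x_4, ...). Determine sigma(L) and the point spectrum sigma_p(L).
sigma(L) = closed disk {z in C : |z| ≤ 45}; sigma_p(L) = open disk {z in C : |z| < 45}

Note L = 45·V where V is the unit left shift (V x)_k = x_{k+1}; so sigma(L) = 45·sigma(V) and ||L|| = 45||V||. ||L x||^2 = 2025sum_{k≥2} |x_k|^2 ≤ 2025||x||^2, with equality on {x : x_1 = 0}, so ||L|| = 45. For any lambda with |lambda| < 45, set r = lambda/45 (|r| < 1); the vector x = (1, r, r^2, ...) is in l^2 and satisfies L x = 45(r, r^2, ...) = lambda x, so lambda is an eigenvalue. On the boundary |lambda| = 45 the geometric series diverges, so no l^2 eigenvector exists, but these lambda lie in the approximate point spectrum. Hence sigma(L) is the closed disk of radius 45 and sigma_p(L) is the open disk.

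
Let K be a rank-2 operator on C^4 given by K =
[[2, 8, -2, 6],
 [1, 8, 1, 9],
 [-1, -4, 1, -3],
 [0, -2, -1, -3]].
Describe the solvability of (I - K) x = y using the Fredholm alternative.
(I - K) is invertible (det(I - K) = -5 ≠ 0), so for every y in C^4 the equation (I - K) x = y has a unique solution.

K has rank 2 and factors as K = U V^T = u1 v1^T + u2 v2^T with u1 = (2, 1, -1, 0), v1 = (1, 2, -2, 0), u2 = (-2, -3, 1, 1), v2 = (0, -2, -1, -3) (multiplying out reproduces the displayed K). The nonzero eigenvalues of U V^T coincide with those of the 2 x 2 matrix G = V^T U = [[v1·u1, v1·u2], [v2·u1, v2·u2]] = [[6, -10], [-1, 2]], and by the Sylvester determinant identity det(I_4 - U V^T) = det(I_2 - V^T U) = det([[-5, 10], [1, -1]]) = (-5)(-1) - (10)(1) = -5. (Direct check: I - K =
[[-1, -8, 2, -6],
 [-1, -7, -1, -9],
 [1, 4, 0, 3],
 [0, 2, 1, 4]]
has determinant -5.) The finite-dimensional Fredholm alternative says: either (I - K) is invertible, or ker(I - K) ≠ {0} and then range(I - K) = ker((I - K)^*)^⊥, with dim ker(I - K) = dim ker((I - K)^*). Since det(I - K) ≠ 0, 1 is not an eigenvalue of K and ker(I - K) = {0}, so we are in the first case: for every y there is a unique x = (I - K)^(-1) y. (Explicitly, by the Woodbury identity, (I - U V^T)^(-1) = I + U (I_2 - G)^(-1) V^T.)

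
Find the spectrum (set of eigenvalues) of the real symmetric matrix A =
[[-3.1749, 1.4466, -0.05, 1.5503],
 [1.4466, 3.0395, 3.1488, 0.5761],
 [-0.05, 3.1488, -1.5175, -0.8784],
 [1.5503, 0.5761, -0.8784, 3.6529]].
sigma(A) ≈ {-4, -3, 4, 5}

A is real symmetric, so its spectrum consists of real eigenvalues. Expanding the characteristic polynomial of the displayed matrix gives
  det(λ I - A) = p(λ) = λ^4 + (-2)λ^3 + (-31)λ^2 + (32)λ + (239.9938).
Solving p(λ) = 0 yields eigenvalues ≈ -4, -3, 4, 5. (A is shown rounded to 4 decimals, so these recover the underlying integer eigenvalues to within that precision.)
Verification: the trace of A = 2 equals the sum of eigenvalues 2, and det(A) ≈ 239.9938 matches the eigenvalue product 240.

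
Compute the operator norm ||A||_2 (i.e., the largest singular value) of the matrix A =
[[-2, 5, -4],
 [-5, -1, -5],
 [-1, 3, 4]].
||A||_2 ≈ 8.7533 (= sqrt(largest eigenvalue of A^T A))

||A||_2 = sigma_max(A) = sqrt(lambda_max(A^T A)). Form the symmetric matrix M = A^T A =
[[30, -8, 29],
 [-8, 35, -3],
 [29, -3, 57]].
Its characteristic polynomial (trace, sum of principal 2x2 minors, determinant of M give the coefficients) is
  p(λ) = det(λ I - M) = λ^3 - 122λ^2 + 3841λ - 27889.
No integer candidate from the rational root theorem (±divisors of 27889) is a root, so the roots are irrational. The cubic discriminant is Δ = 4588326169 > 0, so there are three distinct real roots. p(10) = -679 and p(11) = 931 have opposite signs, so a root lies in (10, 11); Newton's method refines it to λ ≈ 10.4081. p(34) = 977 and p(35) = -29 have opposite signs, so a root lies in (34, 35); Newton's method refines it to λ ≈ 34.9717. p(76) = -1669 and p(77) = 1063 have opposite signs, so a root lies in (76, 77); Newton's method refines it to λ ≈ 76.6202. Check (Vieta): the three roots sum to 122, matching tr M = 122.
So the eigenvalues of A^T A are ≈ 10.4081, 34.9717, 76.6202 (all ≥ 0, as they must be for A^T A). The largest is λ_max ≈ 76.6202, hence ||A||_2 = sqrt(λ_max) ≈ 8.7533.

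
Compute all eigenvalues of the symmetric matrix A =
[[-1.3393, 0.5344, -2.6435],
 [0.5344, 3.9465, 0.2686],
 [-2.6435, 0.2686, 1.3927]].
sigma(A) ≈ {-3, 3, 4}

A is real symmetric, so its spectrum consists of real eigenvalues. Expanding the characteristic polynomial of the displayed matrix gives
  det(λ I - A) = p(λ) = λ^3 + (-4)λ^2 + (-9)λ + (36).
Solving p(λ) = 0 yields eigenvalues ≈ -3, 3, 4. (A is shown rounded to 4 decimals, so these recover the underlying integer eigenvalues to within that precision.)
Verification: the trace of A = 4 equals the sum of eigenvalues 4, and det(A) ≈ -35.9997 matches the eigenvalue product -36.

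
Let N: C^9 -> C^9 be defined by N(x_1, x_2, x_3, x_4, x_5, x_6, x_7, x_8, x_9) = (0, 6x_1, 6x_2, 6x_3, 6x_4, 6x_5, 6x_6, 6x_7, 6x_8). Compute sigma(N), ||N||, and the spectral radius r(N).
sigma(N) = {0}; ||N|| = 6; r(N) = 0. (N is nilpotent with N^9 = 0.)

On C^9, N is a strictly lower-triangular matrix with 6 on the subdiagonal and zeros elsewhere, so its characteristic polynomial is lambda^9 and every eigenvalue is 0: sigma(N) = {0}. For the operator norm, N e_i = 6e_{i+1} for i = 1, ..., 8 and N e_9 = 0, so the singular values of N are 6 (with multiplicity 8) and 0; hence ||N|| = 6. The spectral radius r(N) = max|lambda| = 0. Note ||N|| > r(N) — characteristic of non-normal nilpotent operators. Indeed N^9 = 0.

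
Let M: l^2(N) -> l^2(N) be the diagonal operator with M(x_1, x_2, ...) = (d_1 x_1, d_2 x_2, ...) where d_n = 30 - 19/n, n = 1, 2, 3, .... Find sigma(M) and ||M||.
sigma(M) = {30 - 19/n : n ≥ 1} ∪ {30}; ||M|| = 30

A bounded diagonal operator on l^2 with diagonal entries d_n has spectrum equal to the closure of {d_n : n ≥ 1}: every d_n is an eigenvalue (with eigenvector e_n), so {d_n} ⊂ sigma(M); the spectrum is closed, so its closure is too; and for lambda not in the closure, (M - lambda I) has bounded inverse (the diagonal entries 1/(d_n - lambda) are bounded). For our sequence d_n = 30 - 19/n, n = 1, 2, 3, ...:
  - {d_n} = {30 - 19/n : n ≥ 1}; the only limit point is 30
  - closure = {30 - 19/n : n ≥ 1} ∪ {30}
For the norm: a diagonal operator has ||M|| = sup_n |d_n|. Here d_n = 30 - 19/n increases monotonically from d_1 = 11 toward 30, with all terms in [11, 30); so sup_n |d_n| = 30 (the supremum is the limit, not attained). So ||M|| = 30.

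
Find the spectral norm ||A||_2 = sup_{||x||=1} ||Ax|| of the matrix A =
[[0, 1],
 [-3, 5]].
||A||_2 = sqrt((35 + sqrt(1189))/2) ≈ 5.8941 (= sqrt(largest eigenvalue of A^T A))

||A||_2 = sigma_max(A) = sqrt(lambda_max(A^T A)). Form the symmetric matrix M = A^T A =
[[9, -15],
 [-15, 26]].
Its characteristic polynomial (trace, determinant of M give the coefficients) is
  p(λ) = det(λ I - M) = λ^2 - 35λ + 9.
For λ^2 - 35λ + 9 the discriminant is 1189. It is nonnegative but not a perfect square, so the roots are real and irrational: λ = (35 ± sqrt(1189))/2 ≈ 34.7409, 0.2591.
So the eigenvalues of A^T A are ≈ 0.2591, 34.7409 (all ≥ 0, as they must be for A^T A). The largest is λ_max = (35 + sqrt(1189))/2 ≈ 34.7409, hence ||A||_2 = sqrt(λ_max) = sqrt((35 + sqrt(1189))/2) ≈ 5.8941.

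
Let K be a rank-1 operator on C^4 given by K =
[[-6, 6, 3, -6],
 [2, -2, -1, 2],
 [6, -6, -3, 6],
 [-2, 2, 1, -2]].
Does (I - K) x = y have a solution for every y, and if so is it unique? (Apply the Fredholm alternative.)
(I - K) is invertible (det(I - K) = 14 ≠ 0), so for every y in C^4 the equation (I - K) x = y has a unique solution.

K has rank 1, so it is an outer product K = u v^T: every row of K is a multiple of one row vector. Reading off the entries, u = (-3, 1, 3, -1) and v = (2, -2, -1, 2) (row i of K equals u_i·v^T). A rank-one matrix u v^T satisfies K u = u (v·u) and kills the (3)-dimensional subspace v^⊥, so its characteristic polynomial is lambda^3 (lambda - v·u) with v·u = tr K = -13. Hence the eigenvalues of I - K are 1 (multiplicity 3) and 1 - (-13) = 14, so det(I - K) = 14. (Direct check: I - K =
[[7, -6, -3, 6],
 [-2, 3, 1, -2],
 [-6, 6, 4, -6],
 [2, -2, -1, 3]]
has determinant 14.) The finite-dimensional Fredholm alternative says: either (I - K) is invertible, or ker(I - K) ≠ {0} and then range(I - K) = ker((I - K)^*)^⊥, with dim ker(I - K) = dim ker((I - K)^*). Since det(I - K) ≠ 0, 1 is not an eigenvalue of K and ker(I - K) = {0}, so we are in the first case: for every y there is a unique x = (I - K)^(-1) y. Explicitly, by the Sherman–Morrison formula, (I - u v^T)^(-1) = I + u v^T/(1 - v·u), i.e. (I - K)^(-1) = I + K/(14).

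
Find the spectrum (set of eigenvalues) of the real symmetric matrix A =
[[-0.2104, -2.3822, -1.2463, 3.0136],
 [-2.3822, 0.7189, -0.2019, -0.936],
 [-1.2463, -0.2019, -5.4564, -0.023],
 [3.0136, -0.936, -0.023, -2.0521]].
sigma(A) ≈ {-6, -4, -1, 4}

A is real symmetric, so its spectrum consists of real eigenvalues. Expanding the characteristic polynomial of the displayed matrix gives
  det(λ I - A) = p(λ) = λ^4 + (7)λ^3 + (-10)λ^2 + (-111.9959)λ + (-95.9937).
Solving p(λ) = 0 yields eigenvalues ≈ -6, -4, -1, 4. (A is shown rounded to 4 decimals, so these recover the underlying integer eigenvalues to within that precision.)
Verification: the trace of A = -7 equals the sum of eigenvalues -7, and det(A) ≈ -95.9937 matches the eigenvalue product -96.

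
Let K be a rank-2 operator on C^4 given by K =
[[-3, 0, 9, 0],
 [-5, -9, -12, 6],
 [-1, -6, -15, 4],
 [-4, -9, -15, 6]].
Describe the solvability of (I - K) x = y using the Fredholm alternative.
(I - K) is invertible (det(I - K) = 118 ≠ 0), so for every y in C^4 the equation (I - K) x = y has a unique solution.

K has rank 2 and factors as K = U V^T = u1 v1^T + u2 v2^T with u1 = (-3, 1, 3, 2), v1 = (1, 0, -3, 0), u2 = (0, 3, 2, 3), v2 = (-2, -3, -3, 2) (multiplying out reproduces the displayed K). The nonzero eigenvalues of U V^T coincide with those of the 2 x 2 matrix G = V^T U = [[v1·u1, v1·u2], [v2·u1, v2·u2]] = [[-12, -6], [-2, -9]], and by the Sylvester determinant identity det(I_4 - U V^T) = det(I_2 - V^T U) = det([[13, 6], [2, 10]]) = (13)(10) - (6)(2) = 118. (Direct check: I - K =
[[4, 0, -9, 0],
 [5, 10, 12, -6],
 [1, 6, 16, -4],
 [4, 9, 15, -5]]
has determinant 118.) The finite-dimensional Fredholm alternative says: either (I - K) is invertible, or ker(I - K) ≠ {0} and then range(I - K) = ker((I - K)^*)^⊥, with dim ker(I - K) = dim ker((I - K)^*). Since det(I - K) ≠ 0, 1 is not an eigenvalue of K and ker(I - K) = {0}, so we are in the first case: for every y there is a unique x = (I - K)^(-1) y. (Explicitly, by the Woodbury identity, (I - U V^T)^(-1) = I + U (I_2 - G)^(-1) V^T.)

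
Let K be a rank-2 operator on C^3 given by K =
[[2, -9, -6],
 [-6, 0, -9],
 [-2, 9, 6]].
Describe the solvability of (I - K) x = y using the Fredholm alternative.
(I - K) is invertible (det(I - K) = 20 ≠ 0), so for every y in C^3 the equation (I - K) x = y has a unique solution.

K has rank 2 and factors as K = U V^T = u1 v1^T + u2 v2^T with u1 = (1, -3, -1), v1 = (2, 0, 3), u2 = (3, 0, -3), v2 = (0, -3, -3) (multiplying out reproduces the displayed K). The nonzero eigenvalues of U V^T coincide with those of the 2 x 2 matrix G = V^T U = [[v1·u1, v1·u2], [v2·u1, v2·u2]] = [[-1, -3], [12, 9]], and by the Sylvester determinant identity det(I_3 - U V^T) = det(I_2 - V^T U) = det([[2, 3], [-12, -8]]) = (2)(-8) - (3)(-12) = 20. (Direct check: I - K =
[[-1, 9, 6],
 [6, 1, 9],
 [2, -9, -5]]
has determinant 20.) The finite-dimensional Fredholm alternative says: either (I - K) is invertible, or ker(I - K) ≠ {0} and then range(I - K) = ker((I - K)^*)^⊥, with dim ker(I - K) = dim ker((I - K)^*). Since det(I - K) ≠ 0, 1 is not an eigenvalue of K and ker(I - K) = {0}, so we are in the first case: for every y there is a unique x = (I - K)^(-1) y. (Explicitly, by the Woodbury identity, (I - U V^T)^(-1) = I + U (I_2 - G)^(-1) V^T.)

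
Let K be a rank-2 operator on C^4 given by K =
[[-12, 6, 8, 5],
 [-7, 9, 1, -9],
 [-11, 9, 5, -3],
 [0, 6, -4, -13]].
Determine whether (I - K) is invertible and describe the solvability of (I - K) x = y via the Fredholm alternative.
(I - K) is invertible (det(I - K) = 26 ≠ 0), so for every y in C^4 the equation (I - K) x = y has a unique solution.

K has rank 2 and factors as K = U V^T = u1 v1^T + u2 v2^T with u1 = (2, 3, 3, 2), v1 = (-3, 3, 1, -2), u2 = (3, -1, 1, -3), v2 = (-2, 0, 2, 3) (multiplying out reproduces the displayed K). The nonzero eigenvalues of U V^T coincide with those of the 2 x 2 matrix G = V^T U = [[v1·u1, v1·u2], [v2·u1, v2·u2]] = [[2, -5], [8, -13]], and by the Sylvester determinant identity det(I_4 - U V^T) = det(I_2 - V^T U) = det([[-1, 5], [-8, 14]]) = (-1)(14) - (5)(-8) = 26. (Direct check: I - K =
[[13, -6, -8, -5],
 [7, -8, -1, 9],
 [11, -9, -4, 3],
 [0, -6, 4, 14]]
has determinant 26.) The finite-dimensional Fredholm alternative says: either (I - K) is invertible, or ker(I - K) ≠ {0} and then range(I - K) = ker((I - K)^*)^⊥, with dim ker(I - K) = dim ker((I - K)^*). Since det(I - K) ≠ 0, 1 is not an eigenvalue of K and ker(I - K) = {0}, so we are in the first case: for every y there is a unique x = (I - K)^(-1) y. (Explicitly, by the Woodbury identity, (I - U V^T)^(-1) = I + U (I_2 - G)^(-1) V^T.)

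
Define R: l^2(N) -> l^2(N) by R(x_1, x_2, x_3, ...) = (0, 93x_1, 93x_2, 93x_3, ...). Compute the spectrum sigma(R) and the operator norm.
sigma(R) = closed disk {z in C : |z| ≤ 93}; ||R|| = 93

Note R = 93·U where U is the unit right shift (U x)_k = x_{k-1} (with x_0 := 0); so ||R|| = 93||U|| and sigma(R) = 93·sigma(U). ||R x||^2 = sum_{k≥1} |93x_k|^2 = 8649||x||^2, so ||R|| = 93 and sigma(R) ⊂ {|z| ≤ 93}. For any |lambda| < 93, the equation (R - lambda I) x = 0 forces x_1 = 0, then 93x_k = lambda x_{k+1} ⇒ x = 0, so R has no eigenvalues. But (R - lambda I) is not surjective for |lambda| < 93: solving (R - lambda I) x = e_1 would require x_n proportional to (lambda/93)^(-n), which is not in l^2. So every |lambda| < 93 lies in the residual spectrum. The boundary |lambda| = 93 is in the approximate point spectrum (the spectrum is closed). Hence sigma(R) is the closed disk of radius 93.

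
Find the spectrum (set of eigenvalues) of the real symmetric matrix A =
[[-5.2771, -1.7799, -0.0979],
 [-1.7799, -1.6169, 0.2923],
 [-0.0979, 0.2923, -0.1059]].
sigma(A) ≈ {-6, -1, 0}

A is real symmetric, so its spectrum consists of real eigenvalues. Expanding the characteristic polynomial of the displayed matrix gives
  det(λ I - A) = p(λ) = λ^3 + (7)λ^2 + (6)λ + (0).
Solving p(λ) = 0 yields eigenvalues ≈ -6, -1, 0. (A is shown rounded to 4 decimals, so these recover the underlying integer eigenvalues to within that precision.)
Verification: the trace of A = -7 equals the sum of eigenvalues -7, and det(A) ≈ 0.0001 matches the eigenvalue product 0.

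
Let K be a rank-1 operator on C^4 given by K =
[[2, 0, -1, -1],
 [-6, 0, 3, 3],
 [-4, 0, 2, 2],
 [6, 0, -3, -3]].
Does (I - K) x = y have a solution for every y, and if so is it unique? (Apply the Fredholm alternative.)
(I - K) is singular (det(I - K) = 0, i.e. 1 ∈ sigma(K)). (I - K) x = y is solvable iff y ⊥ ker((I - K)^*) = span{(2, 0, -1, -1)}, i.e. iff 2y_1 - y_3 - y_4 = 0. When solvable, the solutions are x = y + c·(1, -3, -2, 3), c arbitrary (ker(I - K) = span{(1, -3, -2, 3)}, dimension 1).

K has rank 1, so it is an outer product K = u v^T: every row of K is a multiple of one row vector. Reading off the entries, u = (1, -3, -2, 3) and v = (2, 0, -1, -1) (row i of K equals u_i·v^T). A rank-one matrix u v^T satisfies K u = u (v·u) and kills the (3)-dimensional subspace v^⊥, so its characteristic polynomial is lambda^3 (lambda - v·u) with v·u = tr K = 1. Hence the eigenvalues of I - K are 1 (multiplicity 3) and 1 - (1) = 0, so det(I - K) = 0. (Direct check: I - K =
[[-1, 0, 1, 1],
 [6, 1, -3, -3],
 [4, 0, -1, -2],
 [-6, 0, 3, 4]]
has determinant 0.) So 1 is an eigenvalue of K and (I - K) is not invertible. The finite-dimensional Fredholm alternative says: either (I - K) is invertible, or ker(I - K) ≠ {0} and then range(I - K) = ker((I - K)^*)^⊥, with dim ker(I - K) = dim ker((I - K)^*). We are in the second case, so we need both kernels. Kernel of I - K: (I - K) u = u - u (v·u) = u - u = 0, so ker(I - K) = span{u} = span{(1, -3, -2, 3)} (it is exactly 1-dimensional because rank(I - K) = 3). Kernel of the adjoint: K is real, so (I - K)^* = I - K^T = I - v u^T, and (I - v u^T) v = v - v (u·v) = 0; hence ker((I - K)^*) = span{v} = span{(2, 0, -1, -1)}. Therefore (I - K) x = y is solvable iff <y, v> = 0, i.e. iff 2y_1 - y_3 - y_4 = 0. When this holds, K y = u (v·y) = 0, so (I - K) y = y and x = y is a particular solution; the full solution set is the line x = y + c·u = y + c·(1, -3, -2, 3), c ∈ C.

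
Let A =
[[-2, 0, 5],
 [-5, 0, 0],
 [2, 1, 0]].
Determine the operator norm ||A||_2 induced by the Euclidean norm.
||A||_2 ≈ 6.312 (= sqrt(largest eigenvalue of A^T A))

||A||_2 = sigma_max(A) = sqrt(lambda_max(A^T A)). Form the symmetric matrix M = A^T A =
[[33, 2, -10],
 [2, 1, 0],
 [-10, 0, 25]].
Its characteristic polynomial (trace, sum of principal 2x2 minors, determinant of M give the coefficients) is
  p(λ) = det(λ I - M) = λ^3 - 59λ^2 + 779λ - 625.
No integer candidate from the rational root theorem (±divisors of 625) is a root, so the roots are irrational. The cubic discriminant is Δ = 214563840 > 0, so there are three distinct real roots. p(0) = -625 and p(1) = 96 have opposite signs, so a root lies in (0, 1); Newton's method refines it to λ ≈ 0.8571. p(18) = 113 and p(19) = -264 have opposite signs, so a root lies in (18, 19); Newton's method refines it to λ ≈ 18.3018. p(39) = -664 and p(40) = 135 have opposite signs, so a root lies in (39, 40); Newton's method refines it to λ ≈ 39.8411. Check (Vieta): the three roots sum to 59, matching tr M = 59.
So the eigenvalues of A^T A are ≈ 0.8571, 18.3018, 39.8411 (all ≥ 0, as they must be for A^T A). The largest is λ_max ≈ 39.8411, hence ||A||_2 = sqrt(λ_max) ≈ 6.312.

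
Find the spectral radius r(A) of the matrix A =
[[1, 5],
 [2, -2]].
r(A) = 4

The eigenvalues of A are the roots of its characteristic polynomial. With M = A (coefficients from the trace and determinant):
  p(λ) = det(λ I - M) = λ^2 + λ - 12.
For λ^2 + λ - 12 the discriminant is 49. It is a perfect square (7^2), so the roots are rational: λ = (-1 ± 7)/2 = 3, -4.
Thus the eigenvalues (to 4 decimals) are 3 (modulus 3); -4 (modulus 4). The spectral radius is the largest modulus: r(A) = 4. (Cross-check: r(A) ≤ ||A||_2 ≈ 5.389; equality holds whenever A is normal, though it can also hold for some non-normal A.)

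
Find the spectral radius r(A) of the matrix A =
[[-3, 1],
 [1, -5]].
r(A) = (8 + sqrt(8))/2 ≈ 5.4142

The eigenvalues of A are the roots of its characteristic polynomial. With M = A (coefficients from the trace and determinant):
  p(λ) = det(λ I - M) = λ^2 + 8λ + 14.
For λ^2 + 8λ + 14 the discriminant is 8. It is nonnegative but not a perfect square, so the roots are real and irrational: λ = (-8 ± sqrt(8))/2 ≈ -2.5858, -5.4142.
Thus the eigenvalues (to 4 decimals) are -2.5858 (modulus 2.5858); -5.4142 (modulus 5.4142). The spectral radius is the largest modulus: r(A) = (8 + sqrt(8))/2 ≈ 5.4142. (Cross-check: r(A) ≤ ||A||_2 ≈ 5.4142; equality holds whenever A is normal, though it can also hold for some non-normal A.)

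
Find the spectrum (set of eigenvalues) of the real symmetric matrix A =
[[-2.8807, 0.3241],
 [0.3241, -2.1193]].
sigma(A) ≈ {-3, -2}

A is real symmetric, so its spectrum consists of real eigenvalues. Expanding the characteristic polynomial of the displayed matrix gives
  det(λ I - A) = p(λ) = λ^2 + (5)λ + (6).
Solving p(λ) = 0 yields eigenvalues ≈ -3, -2. (A is shown rounded to 4 decimals, so these recover the underlying integer eigenvalues to within that precision.)
Verification: the trace of A = -5 equals the sum of eigenvalues -5, and det(A) ≈ 6.0000 matches the eigenvalue product 6.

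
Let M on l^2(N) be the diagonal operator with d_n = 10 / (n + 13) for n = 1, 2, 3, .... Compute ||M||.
||M|| = 5/7 (attained at n = 1)

For M diagonal, ||M|| = sup_n |d_n| = sup_n 10/(n + 13). This is positive and strictly decreasing in n, so the supremum is attained at n = 1: d_1 = 10/(1 + 13) = 5/7. Hence ||M|| = 5/7.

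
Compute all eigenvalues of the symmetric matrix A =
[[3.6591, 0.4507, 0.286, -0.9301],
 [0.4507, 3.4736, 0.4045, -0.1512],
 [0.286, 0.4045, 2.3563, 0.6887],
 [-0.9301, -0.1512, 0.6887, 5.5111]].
sigma(A) ≈ {2, 3, 4, 6}

A is real symmetric, so its spectrum consists of real eigenvalues. Expanding the characteristic polynomial of the displayed matrix gives
  det(λ I - A) = p(λ) = λ^4 + (-15)λ^3 + (80.0011)λ^2 + (-180.0034)λ + (144.0034).
Solving p(λ) = 0 yields eigenvalues ≈ 2, 3, 4, 6. (A is shown rounded to 4 decimals, so these recover the underlying integer eigenvalues to within that precision.)
Verification: the trace of A = 15 equals the sum of eigenvalues 15, and det(A) ≈ 144.0034 matches the eigenvalue product 144.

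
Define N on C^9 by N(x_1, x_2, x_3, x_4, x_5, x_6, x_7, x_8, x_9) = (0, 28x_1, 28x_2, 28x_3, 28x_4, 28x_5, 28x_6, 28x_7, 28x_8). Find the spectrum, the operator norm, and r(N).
sigma(N) = {0}; ||N|| = 28; r(N) = 0. (N is nilpotent with N^9 = 0.)

On C^9, N is a strictly lower-triangular matrix with 28 on the subdiagonal and zeros elsewhere, so its characteristic polynomial is lambda^9 and every eigenvalue is 0: sigma(N) = {0}. For the operator norm, N e_i = 28e_{i+1} for i = 1, ..., 8 and N e_9 = 0, so the singular values of N are 28 (with multiplicity 8) and 0; hence ||N|| = 28. The spectral radius r(N) = max|lambda| = 0. Note ||N|| > r(N) — characteristic of non-normal nilpotent operators. Indeed N^9 = 0.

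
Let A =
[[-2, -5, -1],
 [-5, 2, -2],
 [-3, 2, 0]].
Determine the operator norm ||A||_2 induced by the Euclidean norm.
||A||_2 ≈ 6.6693 (= sqrt(largest eigenvalue of A^T A))

||A||_2 = sigma_max(A) = sqrt(lambda_max(A^T A)). Form the symmetric matrix M = A^T A =
[[38, -6, 12],
 [-6, 33, 1],
 [12, 1, 5]].
Its characteristic polynomial (trace, sum of principal 2x2 minors, determinant of M give the coefficients) is
  p(λ) = det(λ I - M) = λ^3 - 76λ^2 + 1428λ - 1156.
No integer candidate from the rational root theorem (±divisors of 1156) is a root, so the roots are irrational. The cubic discriminant is Δ = 322852304 > 0, so there are three distinct real roots. p(0) = -1156 and p(1) = 197 have opposite signs, so a root lies in (0, 1); Newton's method refines it to λ ≈ 0.8473. p(30) = 284 and p(31) = -133 have opposite signs, so a root lies in (30, 31); Newton's method refines it to λ ≈ 30.6728. p(44) = -276 and p(45) = 329 have opposite signs, so a root lies in (44, 45); Newton's method refines it to λ ≈ 44.4799. Check (Vieta): the three roots sum to 76, matching tr M = 76.
So the eigenvalues of A^T A are ≈ 0.8473, 30.6728, 44.4799 (all ≥ 0, as they must be for A^T A). The largest is λ_max ≈ 44.4799, hence ||A||_2 = sqrt(λ_max) ≈ 6.6693.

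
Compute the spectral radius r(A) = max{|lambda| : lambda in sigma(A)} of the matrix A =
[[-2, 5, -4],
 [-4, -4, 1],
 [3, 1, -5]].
r(A) ≈ 6.4835

The eigenvalues of A are the roots of its characteristic polynomial. With M = A (coefficients from the trace, the sum of principal 2x2 minors, and det A):
  p(λ) = det(λ I - M) = λ^3 + 11λ^2 + 69λ + 155.
No integer candidate from the rational root theorem (±divisors of 155) is a root, so the roots are irrational. The cubic discriminant is Δ = -94240 < 0, so there is one real root and a complex-conjugate pair. p(-4) = -9 and p(-3) = 20 have opposite signs, so a root lies in (-4, -3); Newton's method refines it to λ ≈ -3.6873. Dividing out (λ - (-3.6873)) leaves approximately λ^2 + 7.3127λ + 42.0357. For λ^2 + 7.3127λ + 42.0357 the discriminant is -114.6679. It is negative, so the remaining roots are the complex-conjugate pair λ ≈ -3.6563 ± 5.3542i. Their product equals the constant term, so |λ|^2 ≈ 42.0357 and |λ| ≈ 6.4835.
Thus the eigenvalues (to 4 decimals) are -3.6873 (modulus 3.6873); -3.6563 ± 5.3542i (modulus 6.4835). The spectral radius is the largest modulus: r(A) ≈ 6.4835. (Cross-check: r(A) ≤ ||A||_2 ≈ 8.6788; equality holds whenever A is normal, though it can also hold for some non-normal A.)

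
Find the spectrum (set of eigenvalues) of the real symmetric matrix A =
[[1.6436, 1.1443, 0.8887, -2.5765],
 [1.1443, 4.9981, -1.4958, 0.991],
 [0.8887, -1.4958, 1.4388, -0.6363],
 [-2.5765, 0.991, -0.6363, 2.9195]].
sigma(A) ≈ {-1, 1, 5, 6}

A is real symmetric, so its spectrum consists of real eigenvalues. Expanding the characteristic polynomial of the displayed matrix gives
  det(λ I - A) = p(λ) = λ^4 + (-11)λ^3 + (29)λ^2 + (11)λ + (-30).
Solving p(λ) = 0 yields eigenvalues ≈ -1, 1, 5, 6. (A is shown rounded to 4 decimals, so these recover the underlying integer eigenvalues to within that precision.)
Verification: the trace of A = 11 equals the sum of eigenvalues 11, and det(A) ≈ -30.0005 matches the eigenvalue product -30.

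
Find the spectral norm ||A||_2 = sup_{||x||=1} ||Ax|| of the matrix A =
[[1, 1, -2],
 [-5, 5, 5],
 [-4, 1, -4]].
||A||_2 ≈ 8.7656 (= sqrt(largest eigenvalue of A^T A))

||A||_2 = sigma_max(A) = sqrt(lambda_max(A^T A)). Form the symmetric matrix M = A^T A =
[[42, -28, -11],
 [-28, 27, 19],
 [-11, 19, 45]].
Its characteristic polynomial (trace, sum of principal 2x2 minors, determinant of M give the coefficients) is
  p(λ) = det(λ I - M) = λ^3 - 114λ^2 + 2973λ - 9025.
No integer candidate from the rational root theorem (±divisors of 9025) is a root, so the roots are irrational. The cubic discriminant is Δ = 9132930441 > 0, so there are three distinct real roots. p(3) = -1105 and p(4) = 1107 have opposite signs, so a root lies in (3, 4); Newton's method refines it to λ ≈ 3.4879. p(33) = 875 and p(34) = -423 have opposite signs, so a root lies in (33, 34); Newton's method refines it to λ ≈ 33.6764. p(76) = -2565 and p(77) = 523 have opposite signs, so a root lies in (76, 77); Newton's method refines it to λ ≈ 76.8358. Check (Vieta): the three roots sum to 114, matching tr M = 114.
So the eigenvalues of A^T A are ≈ 3.4879, 33.6764, 76.8358 (all ≥ 0, as they must be for A^T A). The largest is λ_max ≈ 76.8358, hence ||A||_2 = sqrt(λ_max) ≈ 8.7656.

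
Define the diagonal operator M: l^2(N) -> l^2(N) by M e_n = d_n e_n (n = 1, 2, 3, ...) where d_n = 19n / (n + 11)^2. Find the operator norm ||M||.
||M|| = 19/44 (attained at n = 11)

For M diagonal, ||M|| = sup_n |d_n|. Treat f(x) = 19x / (x + 11)^2 for real x > 0. By the quotient rule, f'(x) = 19(11 - x)/(x + 11)^3, which is positive for x < 11 and negative for x > 11. So f has a unique maximum at x = 11, and since 11 is a positive integer, the supremum over n ≥ 1 is attained at n = 11: d_11 = 19·11/(11 + 11)^2 = 19·11/484 = 19/44. Hence ||M|| = 19/44.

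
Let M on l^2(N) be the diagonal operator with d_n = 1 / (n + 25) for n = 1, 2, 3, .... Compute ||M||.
||M|| = 1/26 (attained at n = 1)

For M diagonal, ||M|| = sup_n |d_n| = sup_n 1/(n + 25). This is positive and strictly decreasing in n, so the supremum is attained at n = 1: d_1 = 1/(1 + 25) = 1/26. Hence ||M|| = 1/26.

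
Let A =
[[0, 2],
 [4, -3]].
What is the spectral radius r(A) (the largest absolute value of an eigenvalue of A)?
r(A) = (3 + sqrt(41))/2 ≈ 4.7016

The eigenvalues of A are the roots of its characteristic polynomial. With M = A (coefficients from the trace and determinant):
  p(λ) = det(λ I - M) = λ^2 + 3λ - 8.
For λ^2 + 3λ - 8 the discriminant is 41. It is nonnegative but not a perfect square, so the roots are real and irrational: λ = (-3 ± sqrt(41))/2 ≈ 1.7016, -4.7016.
Thus the eigenvalues (to 4 decimals) are 1.7016 (modulus 1.7016); -4.7016 (modulus 4.7016). The spectral radius is the largest modulus: r(A) = (3 + sqrt(41))/2 ≈ 4.7016. (Cross-check: r(A) ≤ ||A||_2 ≈ 5.1569; equality holds whenever A is normal, though it can also hold for some non-normal A.)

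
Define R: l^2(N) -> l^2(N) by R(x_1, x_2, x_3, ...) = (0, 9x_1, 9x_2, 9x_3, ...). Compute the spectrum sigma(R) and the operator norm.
sigma(R) = closed disk {z in C : |z| ≤ 9}; ||R|| = 9

Note R = 9·U where U is the unit right shift (U x)_k = x_{k-1} (with x_0 := 0); so ||R|| = 9||U|| and sigma(R) = 9·sigma(U). ||R x||^2 = sum_{k≥1} |9x_k|^2 = 81||x||^2, so ||R|| = 9 and sigma(R) ⊂ {|z| ≤ 9}. For any |lambda| < 9, the equation (R - lambda I) x = 0 forces x_1 = 0, then 9x_k = lambda x_{k+1} ⇒ x = 0, so R has no eigenvalues. But (R - lambda I) is not surjective for |lambda| < 9: solving (R - lambda I) x = e_1 would require x_n proportional to (lambda/9)^(-n), which is not in l^2. So every |lambda| < 9 lies in the residual spectrum. The boundary |lambda| = 9 is in the approximate point spectrum (the spectrum is closed). Hence sigma(R) is the closed disk of radius 9.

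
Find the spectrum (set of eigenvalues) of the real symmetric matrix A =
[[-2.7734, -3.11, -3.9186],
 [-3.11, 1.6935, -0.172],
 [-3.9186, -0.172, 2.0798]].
sigma(A) ≈ {-6, 2, 5}

A is real symmetric, so its spectrum consists of real eigenvalues. Expanding the characteristic polynomial of the displayed matrix gives
  det(λ I - A) = p(λ) = λ^3 + (-1)λ^2 + (-32)λ + (59.999).
Solving p(λ) = 0 yields eigenvalues ≈ -6, 2, 5. (A is shown rounded to 4 decimals, so these recover the underlying integer eigenvalues to within that precision.)
Verification: the trace of A = 1 equals the sum of eigenvalues 1, and det(A) ≈ -59.9990 matches the eigenvalue product -60.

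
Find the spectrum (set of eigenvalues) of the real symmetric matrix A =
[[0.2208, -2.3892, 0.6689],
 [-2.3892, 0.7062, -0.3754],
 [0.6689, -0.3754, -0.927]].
sigma(A) ≈ {-2, -1, 3}

A is real symmetric, so its spectrum consists of real eigenvalues. Expanding the characteristic polynomial of the displayed matrix gives
  det(λ I - A) = p(λ) = λ^3 + (0)λ^2 + (-7)λ + (-6).
Solving p(λ) = 0 yields eigenvalues ≈ -2, -1, 3. (A is shown rounded to 4 decimals, so these recover the underlying integer eigenvalues to within that precision.)
Verification: the trace of A = 0 equals the sum of eigenvalues 0, and det(A) ≈ 5.9998 matches the eigenvalue product 6.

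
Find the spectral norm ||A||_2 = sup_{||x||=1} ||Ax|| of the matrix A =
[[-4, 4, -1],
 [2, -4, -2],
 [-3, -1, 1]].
||A||_2 ≈ 7.2444 (= sqrt(largest eigenvalue of A^T A))

||A||_2 = sigma_max(A) = sqrt(lambda_max(A^T A)). Form the symmetric matrix M = A^T A =
[[29, -21, -3],
 [-21, 33, 3],
 [-3, 3, 6]].
Its characteristic polynomial (trace, sum of principal 2x2 minors, determinant of M give the coefficients) is
  p(λ) = det(λ I - M) = λ^3 - 68λ^2 + 870λ - 2916.
No integer candidate from the rational root theorem (±divisors of 2916) is a root, so the roots are irrational. The cubic discriminant is Δ = 73966320 > 0, so there are three distinct real roots. p(5) = -141 and p(6) = 72 have opposite signs, so a root lies in (5, 6); Newton's method refines it to λ ≈ 5.6043. p(9) = 135 and p(10) = -16 have opposite signs, so a root lies in (9, 10); Newton's method refines it to λ ≈ 9.9143. p(52) = -940 and p(53) = 1059 have opposite signs, so a root lies in (52, 53); Newton's method refines it to λ ≈ 52.4814. Check (Vieta): the three roots sum to 68, matching tr M = 68.
So the eigenvalues of A^T A are ≈ 5.6043, 9.9143, 52.4814 (all ≥ 0, as they must be for A^T A). The largest is λ_max ≈ 52.4814, hence ||A||_2 = sqrt(λ_max) ≈ 7.2444.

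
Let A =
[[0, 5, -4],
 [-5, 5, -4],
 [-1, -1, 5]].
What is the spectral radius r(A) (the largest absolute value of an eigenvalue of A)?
r(A) ≈ 5.8972

The eigenvalues of A are the roots of its characteristic polynomial. With M = A (coefficients from the trace, the sum of principal 2x2 minors, and det A):
  p(λ) = det(λ I - M) = λ^3 - 10λ^2 + 42λ - 105.
No integer candidate from the rational root theorem (±divisors of 105) is a root, so the roots are irrational. The cubic discriminant is Δ = -43827 < 0, so there is one real root and a complex-conjugate pair. p(5) = -20 and p(6) = 3 have opposite signs, so a root lies in (5, 6); Newton's method refines it to λ ≈ 5.8972. Dividing out (λ - (5.8972)) leaves approximately λ^2 - 4.1028λ + 17.805. For λ^2 - 4.1028λ + 17.805 the discriminant is -54.3872. It is negative, so the remaining roots are the complex-conjugate pair λ ≈ 2.0514 ± 3.6874i. Their product equals the constant term, so |λ|^2 ≈ 17.805 and |λ| ≈ 4.2196.
Thus the eigenvalues (to 4 decimals) are 5.8972 (modulus 5.8972); 2.0514 ± 3.6874i (modulus 4.2196). The spectral radius is the largest modulus: r(A) ≈ 5.8972. (Cross-check: r(A) ≤ ||A||_2 ≈ 10.4045; equality holds whenever A is normal, though it can also hold for some non-normal A.)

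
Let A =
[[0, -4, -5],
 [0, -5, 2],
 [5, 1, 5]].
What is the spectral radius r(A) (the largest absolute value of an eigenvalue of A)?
r(A) ≈ 5.6063

The eigenvalues of A are the roots of its characteristic polynomial. With M = A (coefficients from the trace, the sum of principal 2x2 minors, and det A):
  p(λ) = det(λ I - M) = λ^3 - 2λ + 165.
No integer candidate from the rational root theorem (±divisors of 165) is a root, so the roots are irrational. The cubic discriminant is Δ = -735043 < 0, so there is one real root and a complex-conjugate pair. p(-6) = -39 and p(-5) = 50 have opposite signs, so a root lies in (-6, -5); Newton's method refines it to λ ≈ -5.6063. Dividing out (λ - (-5.6063)) leaves approximately λ^2 - 5.6063λ + 29.431. For λ^2 - 5.6063λ + 29.431 the discriminant is -86.293. It is negative, so the remaining roots are the complex-conjugate pair λ ≈ 2.8032 ± 4.6447i. Their product equals the constant term, so |λ|^2 ≈ 29.431 and |λ| ≈ 5.425.
Thus the eigenvalues (to 4 decimals) are -5.6063 (modulus 5.6063); 2.8032 ± 4.6447i (modulus 5.425). The spectral radius is the largest modulus: r(A) ≈ 5.6063. (Cross-check: r(A) ≤ ||A||_2 ≈ 8.6938; equality holds whenever A is normal, though it can also hold for some non-normal A.)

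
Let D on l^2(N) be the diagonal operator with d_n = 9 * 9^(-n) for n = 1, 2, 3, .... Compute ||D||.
||D|| = 1 (attained at n = 1)

For D diagonal, ||D|| = sup_n |d_n|. The sequence d_n = 9 * 9^(-n) is positive and strictly decreasing (ratio 9^(-1) < 1), so the supremum is d_1 = 9/9 = 1. Hence ||D|| = 1.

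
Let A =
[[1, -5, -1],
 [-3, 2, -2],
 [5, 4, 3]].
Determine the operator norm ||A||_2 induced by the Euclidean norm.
||A||_2 ≈ 7.8002 (= sqrt(largest eigenvalue of A^T A))

||A||_2 = sigma_max(A) = sqrt(lambda_max(A^T A)). Form the symmetric matrix M = A^T A =
[[35, 9, 20],
 [9, 45, 13],
 [20, 13, 14]].
Its characteristic polynomial (trace, sum of principal 2x2 minors, determinant of M give the coefficients) is
  p(λ) = det(λ I - M) = λ^3 - 94λ^2 + 2045λ - 1681.
No integer candidate from the rational root theorem (±divisors of 1681) is a root, so the roots are irrational. The cubic discriminant is Δ = 2898761377 > 0, so there are three distinct real roots. p(0) = -1681 and p(1) = 271 have opposite signs, so a root lies in (0, 1); Newton's method refines it to λ ≈ 0.8553. p(32) = 271 and p(33) = -625 have opposite signs, so a root lies in (32, 33); Newton's method refines it to λ ≈ 32.3017. p(60) = -1381 and p(61) = 271 have opposite signs, so a root lies in (60, 61); Newton's method refines it to λ ≈ 60.843. Check (Vieta): the three roots sum to 94, matching tr M = 94.
So the eigenvalues of A^T A are ≈ 0.8553, 32.3017, 60.843 (all ≥ 0, as they must be for A^T A). The largest is λ_max ≈ 60.843, hence ||A||_2 = sqrt(λ_max) ≈ 7.8002.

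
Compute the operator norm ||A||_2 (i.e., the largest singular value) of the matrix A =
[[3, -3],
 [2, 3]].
||A||_2 = sqrt((31 + sqrt(61))/2) ≈ 4.4051 (= sqrt(largest eigenvalue of A^T A))

||A||_2 = sigma_max(A) = sqrt(lambda_max(A^T A)). Form the symmetric matrix M = A^T A =
[[13, -3],
 [-3, 18]].
Its characteristic polynomial (trace, determinant of M give the coefficients) is
  p(λ) = det(λ I - M) = λ^2 - 31λ + 225.
For λ^2 - 31λ + 225 the discriminant is 61. It is nonnegative but not a perfect square, so the roots are real and irrational: λ = (31 ± sqrt(61))/2 ≈ 19.4051, 11.5949.
So the eigenvalues of A^T A are ≈ 11.5949, 19.4051 (all ≥ 0, as they must be for A^T A). The largest is λ_max = (31 + sqrt(61))/2 ≈ 19.4051, hence ||A||_2 = sqrt(λ_max) = sqrt((31 + sqrt(61))/2) ≈ 4.4051.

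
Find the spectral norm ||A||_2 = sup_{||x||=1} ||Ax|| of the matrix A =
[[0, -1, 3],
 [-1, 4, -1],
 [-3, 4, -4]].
||A||_2 ≈ 7.8154 (= sqrt(largest eigenvalue of A^T A))

||A||_2 = sigma_max(A) = sqrt(lambda_max(A^T A)). Form the symmetric matrix M = A^T A =
[[10, -16, 13],
 [-16, 33, -23],
 [13, -23, 26]].
Its characteristic polynomial (trace, sum of principal 2x2 minors, determinant of M give the coefficients) is
  p(λ) = det(λ I - M) = λ^3 - 69λ^2 + 494λ - 625.
No integer candidate from the rational root theorem (±divisors of 625) is a root, so the roots are irrational. The cubic discriminant is Δ = 231288385 > 0, so there are three distinct real roots. p(1) = -199 and p(2) = 95 have opposite signs, so a root lies in (1, 2); Newton's method refines it to λ ≈ 1.6256. p(6) = 71 and p(7) = -205 have opposite signs, so a root lies in (6, 7); Newton's method refines it to λ ≈ 6.2947. p(61) = -259 and p(62) = 3095 have opposite signs, so a root lies in (61, 62); Newton's method refines it to λ ≈ 61.0797. Check (Vieta): the three roots sum to 69, matching tr M = 69.
So the eigenvalues of A^T A are ≈ 1.6256, 6.2947, 61.0797 (all ≥ 0, as they must be for A^T A). The largest is λ_max ≈ 61.0797, hence ||A||_2 = sqrt(λ_max) ≈ 7.8154.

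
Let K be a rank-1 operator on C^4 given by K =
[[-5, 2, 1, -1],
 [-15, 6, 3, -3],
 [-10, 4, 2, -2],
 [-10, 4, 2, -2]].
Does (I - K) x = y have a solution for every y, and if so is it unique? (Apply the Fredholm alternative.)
(I - K) is singular (det(I - K) = 0, i.e. 1 ∈ sigma(K)). (I - K) x = y is solvable iff y ⊥ ker((I - K)^*) = span{(-5, 2, 1, -1)}, i.e. iff -5y_1 + 2y_2 + y_3 - y_4 = 0. When solvable, the solutions are x = y + c·(1, 3, 2, 2), c arbitrary (ker(I - K) = span{(1, 3, 2, 2)}, dimension 1).

K has rank 1, so it is an outer product K = u v^T: every row of K is a multiple of one row vector. Reading off the entries, u = (1, 3, 2, 2) and v = (-5, 2, 1, -1) (row i of K equals u_i·v^T). A rank-one matrix u v^T satisfies K u = u (v·u) and kills the (3)-dimensional subspace v^⊥, so its characteristic polynomial is lambda^3 (lambda - v·u) with v·u = tr K = 1. Hence the eigenvalues of I - K are 1 (multiplicity 3) and 1 - (1) = 0, so det(I - K) = 0. (Direct check: I - K =
[[6, -2, -1, 1],
 [15, -5, -3, 3],
 [10, -4, -1, 2],
 [10, -4, -2, 3]]
has determinant 0.) So 1 is an eigenvalue of K and (I - K) is not invertible. The finite-dimensional Fredholm alternative says: either (I - K) is invertible, or ker(I - K) ≠ {0} and then range(I - K) = ker((I - K)^*)^⊥, with dim ker(I - K) = dim ker((I - K)^*). We are in the second case, so we need both kernels. Kernel of I - K: (I - K) u = u - u (v·u) = u - u = 0, so ker(I - K) = span{u} = span{(1, 3, 2, 2)} (it is exactly 1-dimensional because rank(I - K) = 3). Kernel of the adjoint: K is real, so (I - K)^* = I - K^T = I - v u^T, and (I - v u^T) v = v - v (u·v) = 0; hence ker((I - K)^*) = span{v} = span{(-5, 2, 1, -1)}. Therefore (I - K) x = y is solvable iff <y, v> = 0, i.e. iff -5y_1 + 2y_2 + y_3 - y_4 = 0. When this holds, K y = u (v·y) = 0, so (I - K) y = y and x = y is a particular solution; the full solution set is the line x = y + c·u = y + c·(1, 3, 2, 2), c ∈ C.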